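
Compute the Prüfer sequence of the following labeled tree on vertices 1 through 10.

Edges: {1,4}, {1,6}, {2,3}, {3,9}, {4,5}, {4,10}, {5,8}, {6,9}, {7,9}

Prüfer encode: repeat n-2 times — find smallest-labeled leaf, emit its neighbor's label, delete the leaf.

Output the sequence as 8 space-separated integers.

Step 1: leaves = {2,7,8,10}. Remove smallest leaf 2, emit neighbor 3.
Step 2: leaves = {3,7,8,10}. Remove smallest leaf 3, emit neighbor 9.
Step 3: leaves = {7,8,10}. Remove smallest leaf 7, emit neighbor 9.
Step 4: leaves = {8,9,10}. Remove smallest leaf 8, emit neighbor 5.
Step 5: leaves = {5,9,10}. Remove smallest leaf 5, emit neighbor 4.
Step 6: leaves = {9,10}. Remove smallest leaf 9, emit neighbor 6.
Step 7: leaves = {6,10}. Remove smallest leaf 6, emit neighbor 1.
Step 8: leaves = {1,10}. Remove smallest leaf 1, emit neighbor 4.
Done: 2 vertices remain (4, 10). Sequence = [3 9 9 5 4 6 1 4]

Answer: 3 9 9 5 4 6 1 4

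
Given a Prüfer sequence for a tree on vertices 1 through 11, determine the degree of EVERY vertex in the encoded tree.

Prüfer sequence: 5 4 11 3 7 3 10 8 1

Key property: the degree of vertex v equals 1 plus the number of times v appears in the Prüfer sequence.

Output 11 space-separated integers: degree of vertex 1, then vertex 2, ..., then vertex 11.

p_1 = 5: count[5] becomes 1
p_2 = 4: count[4] becomes 1
p_3 = 11: count[11] becomes 1
p_4 = 3: count[3] becomes 1
p_5 = 7: count[7] becomes 1
p_6 = 3: count[3] becomes 2
p_7 = 10: count[10] becomes 1
p_8 = 8: count[8] becomes 1
p_9 = 1: count[1] becomes 1
Degrees (1 + count): deg[1]=1+1=2, deg[2]=1+0=1, deg[3]=1+2=3, deg[4]=1+1=2, deg[5]=1+1=2, deg[6]=1+0=1, deg[7]=1+1=2, deg[8]=1+1=2, deg[9]=1+0=1, deg[10]=1+1=2, deg[11]=1+1=2

Answer: 2 1 3 2 2 1 2 2 1 2 2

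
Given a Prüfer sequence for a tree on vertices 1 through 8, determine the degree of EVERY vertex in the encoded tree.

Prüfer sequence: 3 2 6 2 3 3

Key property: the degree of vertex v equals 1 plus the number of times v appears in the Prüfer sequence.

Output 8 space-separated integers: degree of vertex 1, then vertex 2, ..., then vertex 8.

p_1 = 3: count[3] becomes 1
p_2 = 2: count[2] becomes 1
p_3 = 6: count[6] becomes 1
p_4 = 2: count[2] becomes 2
p_5 = 3: count[3] becomes 2
p_6 = 3: count[3] becomes 3
Degrees (1 + count): deg[1]=1+0=1, deg[2]=1+2=3, deg[3]=1+3=4, deg[4]=1+0=1, deg[5]=1+0=1, deg[6]=1+1=2, deg[7]=1+0=1, deg[8]=1+0=1

Answer: 1 3 4 1 1 2 1 1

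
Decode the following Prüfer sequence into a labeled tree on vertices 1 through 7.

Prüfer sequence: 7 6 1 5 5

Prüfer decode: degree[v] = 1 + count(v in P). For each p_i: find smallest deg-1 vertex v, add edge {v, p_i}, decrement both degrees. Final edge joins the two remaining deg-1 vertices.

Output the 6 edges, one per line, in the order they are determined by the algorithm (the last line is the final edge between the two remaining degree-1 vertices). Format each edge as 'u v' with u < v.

Initial degrees: {1:2, 2:1, 3:1, 4:1, 5:3, 6:2, 7:2}
Step 1: smallest deg-1 vertex = 2, p_1 = 7. Add edge {2,7}. Now deg[2]=0, deg[7]=1.
Step 2: smallest deg-1 vertex = 3, p_2 = 6. Add edge {3,6}. Now deg[3]=0, deg[6]=1.
Step 3: smallest deg-1 vertex = 4, p_3 = 1. Add edge {1,4}. Now deg[4]=0, deg[1]=1.
Step 4: smallest deg-1 vertex = 1, p_4 = 5. Add edge {1,5}. Now deg[1]=0, deg[5]=2.
Step 5: smallest deg-1 vertex = 6, p_5 = 5. Add edge {5,6}. Now deg[6]=0, deg[5]=1.
Final: two remaining deg-1 vertices are 5, 7. Add edge {5,7}.

Answer: 2 7
3 6
1 4
1 5
5 6
5 7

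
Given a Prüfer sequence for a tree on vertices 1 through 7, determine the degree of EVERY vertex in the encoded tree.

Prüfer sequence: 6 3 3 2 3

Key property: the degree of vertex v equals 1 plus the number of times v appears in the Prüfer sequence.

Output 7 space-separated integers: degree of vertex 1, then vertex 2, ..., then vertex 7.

Answer: 1 2 4 1 1 2 1

Derivation:
p_1 = 6: count[6] becomes 1
p_2 = 3: count[3] becomes 1
p_3 = 3: count[3] becomes 2
p_4 = 2: count[2] becomes 1
p_5 = 3: count[3] becomes 3
Degrees (1 + count): deg[1]=1+0=1, deg[2]=1+1=2, deg[3]=1+3=4, deg[4]=1+0=1, deg[5]=1+0=1, deg[6]=1+1=2, deg[7]=1+0=1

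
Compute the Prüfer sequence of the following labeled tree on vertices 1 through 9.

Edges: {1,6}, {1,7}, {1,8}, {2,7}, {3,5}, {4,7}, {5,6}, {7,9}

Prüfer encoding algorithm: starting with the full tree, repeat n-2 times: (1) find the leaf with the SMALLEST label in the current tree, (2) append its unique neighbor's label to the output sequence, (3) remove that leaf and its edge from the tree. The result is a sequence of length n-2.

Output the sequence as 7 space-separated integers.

Step 1: leaves = {2,3,4,8,9}. Remove smallest leaf 2, emit neighbor 7.
Step 2: leaves = {3,4,8,9}. Remove smallest leaf 3, emit neighbor 5.
Step 3: leaves = {4,5,8,9}. Remove smallest leaf 4, emit neighbor 7.
Step 4: leaves = {5,8,9}. Remove smallest leaf 5, emit neighbor 6.
Step 5: leaves = {6,8,9}. Remove smallest leaf 6, emit neighbor 1.
Step 6: leaves = {8,9}. Remove smallest leaf 8, emit neighbor 1.
Step 7: leaves = {1,9}. Remove smallest leaf 1, emit neighbor 7.
Done: 2 vertices remain (7, 9). Sequence = [7 5 7 6 1 1 7]

Answer: 7 5 7 6 1 1 7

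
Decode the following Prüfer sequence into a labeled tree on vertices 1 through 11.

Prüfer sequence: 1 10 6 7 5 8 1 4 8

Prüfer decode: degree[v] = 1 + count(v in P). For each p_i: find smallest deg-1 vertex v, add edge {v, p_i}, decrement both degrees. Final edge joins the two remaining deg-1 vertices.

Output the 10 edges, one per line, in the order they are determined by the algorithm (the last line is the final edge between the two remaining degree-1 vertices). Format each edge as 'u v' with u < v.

Initial degrees: {1:3, 2:1, 3:1, 4:2, 5:2, 6:2, 7:2, 8:3, 9:1, 10:2, 11:1}
Step 1: smallest deg-1 vertex = 2, p_1 = 1. Add edge {1,2}. Now deg[2]=0, deg[1]=2.
Step 2: smallest deg-1 vertex = 3, p_2 = 10. Add edge {3,10}. Now deg[3]=0, deg[10]=1.
Step 3: smallest deg-1 vertex = 9, p_3 = 6. Add edge {6,9}. Now deg[9]=0, deg[6]=1.
Step 4: smallest deg-1 vertex = 6, p_4 = 7. Add edge {6,7}. Now deg[6]=0, deg[7]=1.
Step 5: smallest deg-1 vertex = 7, p_5 = 5. Add edge {5,7}. Now deg[7]=0, deg[5]=1.
Step 6: smallest deg-1 vertex = 5, p_6 = 8. Add edge {5,8}. Now deg[5]=0, deg[8]=2.
Step 7: smallest deg-1 vertex = 10, p_7 = 1. Add edge {1,10}. Now deg[10]=0, deg[1]=1.
Step 8: smallest deg-1 vertex = 1, p_8 = 4. Add edge {1,4}. Now deg[1]=0, deg[4]=1.
Step 9: smallest deg-1 vertex = 4, p_9 = 8. Add edge {4,8}. Now deg[4]=0, deg[8]=1.
Final: two remaining deg-1 vertices are 8, 11. Add edge {8,11}.

Answer: 1 2
3 10
6 9
6 7
5 7
5 8
1 10
1 4
4 8
8 11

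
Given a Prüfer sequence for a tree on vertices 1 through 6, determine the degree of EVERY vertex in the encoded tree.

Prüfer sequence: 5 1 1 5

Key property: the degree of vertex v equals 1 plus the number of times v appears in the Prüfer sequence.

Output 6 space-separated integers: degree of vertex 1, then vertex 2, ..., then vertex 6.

Answer: 3 1 1 1 3 1

Derivation:
p_1 = 5: count[5] becomes 1
p_2 = 1: count[1] becomes 1
p_3 = 1: count[1] becomes 2
p_4 = 5: count[5] becomes 2
Degrees (1 + count): deg[1]=1+2=3, deg[2]=1+0=1, deg[3]=1+0=1, deg[4]=1+0=1, deg[5]=1+2=3, deg[6]=1+0=1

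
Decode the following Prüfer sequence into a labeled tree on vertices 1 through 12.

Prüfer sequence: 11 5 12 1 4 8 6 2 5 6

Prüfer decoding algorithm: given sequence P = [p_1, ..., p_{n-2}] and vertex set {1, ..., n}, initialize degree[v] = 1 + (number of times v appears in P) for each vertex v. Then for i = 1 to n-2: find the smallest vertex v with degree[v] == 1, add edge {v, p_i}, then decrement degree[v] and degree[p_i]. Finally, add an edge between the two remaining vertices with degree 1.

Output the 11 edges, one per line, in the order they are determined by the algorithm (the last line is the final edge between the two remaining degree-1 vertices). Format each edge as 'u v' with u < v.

Answer: 3 11
5 7
9 12
1 10
1 4
4 8
6 8
2 11
2 5
5 6
6 12

Derivation:
Initial degrees: {1:2, 2:2, 3:1, 4:2, 5:3, 6:3, 7:1, 8:2, 9:1, 10:1, 11:2, 12:2}
Step 1: smallest deg-1 vertex = 3, p_1 = 11. Add edge {3,11}. Now deg[3]=0, deg[11]=1.
Step 2: smallest deg-1 vertex = 7, p_2 = 5. Add edge {5,7}. Now deg[7]=0, deg[5]=2.
Step 3: smallest deg-1 vertex = 9, p_3 = 12. Add edge {9,12}. Now deg[9]=0, deg[12]=1.
Step 4: smallest deg-1 vertex = 10, p_4 = 1. Add edge {1,10}. Now deg[10]=0, deg[1]=1.
Step 5: smallest deg-1 vertex = 1, p_5 = 4. Add edge {1,4}. Now deg[1]=0, deg[4]=1.
Step 6: smallest deg-1 vertex = 4, p_6 = 8. Add edge {4,8}. Now deg[4]=0, deg[8]=1.
Step 7: smallest deg-1 vertex = 8, p_7 = 6. Add edge {6,8}. Now deg[8]=0, deg[6]=2.
Step 8: smallest deg-1 vertex = 11, p_8 = 2. Add edge {2,11}. Now deg[11]=0, deg[2]=1.
Step 9: smallest deg-1 vertex = 2, p_9 = 5. Add edge {2,5}. Now deg[2]=0, deg[5]=1.
Step 10: smallest deg-1 vertex = 5, p_10 = 6. Add edge {5,6}. Now deg[5]=0, deg[6]=1.
Final: two remaining deg-1 vertices are 6, 12. Add edge {6,12}.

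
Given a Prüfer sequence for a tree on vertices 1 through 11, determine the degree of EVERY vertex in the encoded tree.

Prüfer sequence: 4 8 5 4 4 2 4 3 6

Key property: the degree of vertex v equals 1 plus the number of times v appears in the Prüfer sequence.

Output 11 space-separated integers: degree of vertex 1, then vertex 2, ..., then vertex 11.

Answer: 1 2 2 5 2 2 1 2 1 1 1

Derivation:
p_1 = 4: count[4] becomes 1
p_2 = 8: count[8] becomes 1
p_3 = 5: count[5] becomes 1
p_4 = 4: count[4] becomes 2
p_5 = 4: count[4] becomes 3
p_6 = 2: count[2] becomes 1
p_7 = 4: count[4] becomes 4
p_8 = 3: count[3] becomes 1
p_9 = 6: count[6] becomes 1
Degrees (1 + count): deg[1]=1+0=1, deg[2]=1+1=2, deg[3]=1+1=2, deg[4]=1+4=5, deg[5]=1+1=2, deg[6]=1+1=2, deg[7]=1+0=1, deg[8]=1+1=2, deg[9]=1+0=1, deg[10]=1+0=1, deg[11]=1+0=1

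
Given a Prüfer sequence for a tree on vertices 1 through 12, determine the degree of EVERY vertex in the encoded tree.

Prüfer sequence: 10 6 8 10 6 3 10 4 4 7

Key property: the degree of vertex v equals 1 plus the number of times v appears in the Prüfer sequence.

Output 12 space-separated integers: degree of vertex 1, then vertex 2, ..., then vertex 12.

Answer: 1 1 2 3 1 3 2 2 1 4 1 1

Derivation:
p_1 = 10: count[10] becomes 1
p_2 = 6: count[6] becomes 1
p_3 = 8: count[8] becomes 1
p_4 = 10: count[10] becomes 2
p_5 = 6: count[6] becomes 2
p_6 = 3: count[3] becomes 1
p_7 = 10: count[10] becomes 3
p_8 = 4: count[4] becomes 1
p_9 = 4: count[4] becomes 2
p_10 = 7: count[7] becomes 1
Degrees (1 + count): deg[1]=1+0=1, deg[2]=1+0=1, deg[3]=1+1=2, deg[4]=1+2=3, deg[5]=1+0=1, deg[6]=1+2=3, deg[7]=1+1=2, deg[8]=1+1=2, deg[9]=1+0=1, deg[10]=1+3=4, deg[11]=1+0=1, deg[12]=1+0=1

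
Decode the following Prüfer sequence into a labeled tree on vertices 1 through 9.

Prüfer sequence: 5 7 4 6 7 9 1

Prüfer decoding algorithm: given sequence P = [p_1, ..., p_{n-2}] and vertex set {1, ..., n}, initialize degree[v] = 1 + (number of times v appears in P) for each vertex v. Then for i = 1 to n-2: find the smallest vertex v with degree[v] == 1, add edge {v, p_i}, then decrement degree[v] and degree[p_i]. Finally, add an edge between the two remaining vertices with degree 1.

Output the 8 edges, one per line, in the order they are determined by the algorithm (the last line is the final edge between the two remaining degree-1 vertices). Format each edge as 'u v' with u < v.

Initial degrees: {1:2, 2:1, 3:1, 4:2, 5:2, 6:2, 7:3, 8:1, 9:2}
Step 1: smallest deg-1 vertex = 2, p_1 = 5. Add edge {2,5}. Now deg[2]=0, deg[5]=1.
Step 2: smallest deg-1 vertex = 3, p_2 = 7. Add edge {3,7}. Now deg[3]=0, deg[7]=2.
Step 3: smallest deg-1 vertex = 5, p_3 = 4. Add edge {4,5}. Now deg[5]=0, deg[4]=1.
Step 4: smallest deg-1 vertex = 4, p_4 = 6. Add edge {4,6}. Now deg[4]=0, deg[6]=1.
Step 5: smallest deg-1 vertex = 6, p_5 = 7. Add edge {6,7}. Now deg[6]=0, deg[7]=1.
Step 6: smallest deg-1 vertex = 7, p_6 = 9. Add edge {7,9}. Now deg[7]=0, deg[9]=1.
Step 7: smallest deg-1 vertex = 8, p_7 = 1. Add edge {1,8}. Now deg[8]=0, deg[1]=1.
Final: two remaining deg-1 vertices are 1, 9. Add edge {1,9}.

Answer: 2 5
3 7
4 5
4 6
6 7
7 9
1 8
1 9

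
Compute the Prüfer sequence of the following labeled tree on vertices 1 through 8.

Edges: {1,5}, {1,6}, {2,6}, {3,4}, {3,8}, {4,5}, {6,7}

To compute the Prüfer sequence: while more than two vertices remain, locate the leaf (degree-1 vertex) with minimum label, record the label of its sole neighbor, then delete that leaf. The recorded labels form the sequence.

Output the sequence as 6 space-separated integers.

Step 1: leaves = {2,7,8}. Remove smallest leaf 2, emit neighbor 6.
Step 2: leaves = {7,8}. Remove smallest leaf 7, emit neighbor 6.
Step 3: leaves = {6,8}. Remove smallest leaf 6, emit neighbor 1.
Step 4: leaves = {1,8}. Remove smallest leaf 1, emit neighbor 5.
Step 5: leaves = {5,8}. Remove smallest leaf 5, emit neighbor 4.
Step 6: leaves = {4,8}. Remove smallest leaf 4, emit neighbor 3.
Done: 2 vertices remain (3, 8). Sequence = [6 6 1 5 4 3]

Answer: 6 6 1 5 4 3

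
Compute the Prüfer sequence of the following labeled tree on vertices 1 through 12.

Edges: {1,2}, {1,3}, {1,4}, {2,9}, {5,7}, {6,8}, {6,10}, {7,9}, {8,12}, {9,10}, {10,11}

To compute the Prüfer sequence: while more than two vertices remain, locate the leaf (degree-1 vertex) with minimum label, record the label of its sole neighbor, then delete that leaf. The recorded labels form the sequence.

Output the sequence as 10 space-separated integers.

Step 1: leaves = {3,4,5,11,12}. Remove smallest leaf 3, emit neighbor 1.
Step 2: leaves = {4,5,11,12}. Remove smallest leaf 4, emit neighbor 1.
Step 3: leaves = {1,5,11,12}. Remove smallest leaf 1, emit neighbor 2.
Step 4: leaves = {2,5,11,12}. Remove smallest leaf 2, emit neighbor 9.
Step 5: leaves = {5,11,12}. Remove smallest leaf 5, emit neighbor 7.
Step 6: leaves = {7,11,12}. Remove smallest leaf 7, emit neighbor 9.
Step 7: leaves = {9,11,12}. Remove smallest leaf 9, emit neighbor 10.
Step 8: leaves = {11,12}. Remove smallest leaf 11, emit neighbor 10.
Step 9: leaves = {10,12}. Remove smallest leaf 10, emit neighbor 6.
Step 10: leaves = {6,12}. Remove smallest leaf 6, emit neighbor 8.
Done: 2 vertices remain (8, 12). Sequence = [1 1 2 9 7 9 10 10 6 8]

Answer: 1 1 2 9 7 9 10 10 6 8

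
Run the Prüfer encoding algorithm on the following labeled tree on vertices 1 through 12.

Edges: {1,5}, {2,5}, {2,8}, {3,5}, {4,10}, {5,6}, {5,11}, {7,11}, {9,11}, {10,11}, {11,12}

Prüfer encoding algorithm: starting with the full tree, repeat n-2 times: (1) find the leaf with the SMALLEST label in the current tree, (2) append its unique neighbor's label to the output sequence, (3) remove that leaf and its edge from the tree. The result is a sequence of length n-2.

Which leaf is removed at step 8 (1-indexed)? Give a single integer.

Answer: 5

Derivation:
Step 1: current leaves = {1,3,4,6,7,8,9,12}. Remove leaf 1 (neighbor: 5).
Step 2: current leaves = {3,4,6,7,8,9,12}. Remove leaf 3 (neighbor: 5).
Step 3: current leaves = {4,6,7,8,9,12}. Remove leaf 4 (neighbor: 10).
Step 4: current leaves = {6,7,8,9,10,12}. Remove leaf 6 (neighbor: 5).
Step 5: current leaves = {7,8,9,10,12}. Remove leaf 7 (neighbor: 11).
Step 6: current leaves = {8,9,10,12}. Remove leaf 8 (neighbor: 2).
Step 7: current leaves = {2,9,10,12}. Remove leaf 2 (neighbor: 5).
Step 8: current leaves = {5,9,10,12}. Remove leaf 5 (neighbor: 11).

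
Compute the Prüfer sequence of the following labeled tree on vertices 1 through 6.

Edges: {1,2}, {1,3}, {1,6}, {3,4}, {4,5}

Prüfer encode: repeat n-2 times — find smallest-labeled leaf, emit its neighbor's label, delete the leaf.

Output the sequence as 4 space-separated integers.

Step 1: leaves = {2,5,6}. Remove smallest leaf 2, emit neighbor 1.
Step 2: leaves = {5,6}. Remove smallest leaf 5, emit neighbor 4.
Step 3: leaves = {4,6}. Remove smallest leaf 4, emit neighbor 3.
Step 4: leaves = {3,6}. Remove smallest leaf 3, emit neighbor 1.
Done: 2 vertices remain (1, 6). Sequence = [1 4 3 1]

Answer: 1 4 3 1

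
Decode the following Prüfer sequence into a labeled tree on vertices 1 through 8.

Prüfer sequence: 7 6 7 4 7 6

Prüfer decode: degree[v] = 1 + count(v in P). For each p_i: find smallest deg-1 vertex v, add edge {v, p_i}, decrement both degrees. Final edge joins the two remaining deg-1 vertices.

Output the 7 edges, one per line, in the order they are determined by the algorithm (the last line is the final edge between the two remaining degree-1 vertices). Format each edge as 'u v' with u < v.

Answer: 1 7
2 6
3 7
4 5
4 7
6 7
6 8

Derivation:
Initial degrees: {1:1, 2:1, 3:1, 4:2, 5:1, 6:3, 7:4, 8:1}
Step 1: smallest deg-1 vertex = 1, p_1 = 7. Add edge {1,7}. Now deg[1]=0, deg[7]=3.
Step 2: smallest deg-1 vertex = 2, p_2 = 6. Add edge {2,6}. Now deg[2]=0, deg[6]=2.
Step 3: smallest deg-1 vertex = 3, p_3 = 7. Add edge {3,7}. Now deg[3]=0, deg[7]=2.
Step 4: smallest deg-1 vertex = 5, p_4 = 4. Add edge {4,5}. Now deg[5]=0, deg[4]=1.
Step 5: smallest deg-1 vertex = 4, p_5 = 7. Add edge {4,7}. Now deg[4]=0, deg[7]=1.
Step 6: smallest deg-1 vertex = 7, p_6 = 6. Add edge {6,7}. Now deg[7]=0, deg[6]=1.
Final: two remaining deg-1 vertices are 6, 8. Add edge {6,8}.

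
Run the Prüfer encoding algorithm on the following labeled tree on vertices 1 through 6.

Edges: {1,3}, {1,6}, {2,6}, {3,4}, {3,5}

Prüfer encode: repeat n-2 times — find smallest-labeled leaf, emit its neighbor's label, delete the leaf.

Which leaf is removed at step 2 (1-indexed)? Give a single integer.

Step 1: current leaves = {2,4,5}. Remove leaf 2 (neighbor: 6).
Step 2: current leaves = {4,5,6}. Remove leaf 4 (neighbor: 3).

Answer: 4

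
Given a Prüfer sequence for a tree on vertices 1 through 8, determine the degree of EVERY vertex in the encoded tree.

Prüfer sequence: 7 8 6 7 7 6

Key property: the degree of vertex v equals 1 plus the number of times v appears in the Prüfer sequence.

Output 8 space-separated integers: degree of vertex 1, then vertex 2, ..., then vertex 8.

Answer: 1 1 1 1 1 3 4 2

Derivation:
p_1 = 7: count[7] becomes 1
p_2 = 8: count[8] becomes 1
p_3 = 6: count[6] becomes 1
p_4 = 7: count[7] becomes 2
p_5 = 7: count[7] becomes 3
p_6 = 6: count[6] becomes 2
Degrees (1 + count): deg[1]=1+0=1, deg[2]=1+0=1, deg[3]=1+0=1, deg[4]=1+0=1, deg[5]=1+0=1, deg[6]=1+2=3, deg[7]=1+3=4, deg[8]=1+1=2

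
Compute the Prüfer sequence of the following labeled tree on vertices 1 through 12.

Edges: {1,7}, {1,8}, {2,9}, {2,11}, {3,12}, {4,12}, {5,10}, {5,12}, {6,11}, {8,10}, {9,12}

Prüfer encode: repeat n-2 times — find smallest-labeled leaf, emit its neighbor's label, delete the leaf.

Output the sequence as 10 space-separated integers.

Answer: 12 12 11 1 8 10 5 12 2 9

Derivation:
Step 1: leaves = {3,4,6,7}. Remove smallest leaf 3, emit neighbor 12.
Step 2: leaves = {4,6,7}. Remove smallest leaf 4, emit neighbor 12.
Step 3: leaves = {6,7}. Remove smallest leaf 6, emit neighbor 11.
Step 4: leaves = {7,11}. Remove smallest leaf 7, emit neighbor 1.
Step 5: leaves = {1,11}. Remove smallest leaf 1, emit neighbor 8.
Step 6: leaves = {8,11}. Remove smallest leaf 8, emit neighbor 10.
Step 7: leaves = {10,11}. Remove smallest leaf 10, emit neighbor 5.
Step 8: leaves = {5,11}. Remove smallest leaf 5, emit neighbor 12.
Step 9: leaves = {11,12}. Remove smallest leaf 11, emit neighbor 2.
Step 10: leaves = {2,12}. Remove smallest leaf 2, emit neighbor 9.
Done: 2 vertices remain (9, 12). Sequence = [12 12 11 1 8 10 5 12 2 9]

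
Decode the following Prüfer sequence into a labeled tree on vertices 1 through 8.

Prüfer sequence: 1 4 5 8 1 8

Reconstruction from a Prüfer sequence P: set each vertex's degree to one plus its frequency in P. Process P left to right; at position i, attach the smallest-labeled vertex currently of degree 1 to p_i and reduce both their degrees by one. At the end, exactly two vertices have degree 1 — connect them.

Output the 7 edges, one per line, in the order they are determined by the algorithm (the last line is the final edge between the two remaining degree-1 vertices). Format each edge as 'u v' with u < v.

Answer: 1 2
3 4
4 5
5 8
1 6
1 8
7 8

Derivation:
Initial degrees: {1:3, 2:1, 3:1, 4:2, 5:2, 6:1, 7:1, 8:3}
Step 1: smallest deg-1 vertex = 2, p_1 = 1. Add edge {1,2}. Now deg[2]=0, deg[1]=2.
Step 2: smallest deg-1 vertex = 3, p_2 = 4. Add edge {3,4}. Now deg[3]=0, deg[4]=1.
Step 3: smallest deg-1 vertex = 4, p_3 = 5. Add edge {4,5}. Now deg[4]=0, deg[5]=1.
Step 4: smallest deg-1 vertex = 5, p_4 = 8. Add edge {5,8}. Now deg[5]=0, deg[8]=2.
Step 5: smallest deg-1 vertex = 6, p_5 = 1. Add edge {1,6}. Now deg[6]=0, deg[1]=1.
Step 6: smallest deg-1 vertex = 1, p_6 = 8. Add edge {1,8}. Now deg[1]=0, deg[8]=1.
Final: two remaining deg-1 vertices are 7, 8. Add edge {7,8}.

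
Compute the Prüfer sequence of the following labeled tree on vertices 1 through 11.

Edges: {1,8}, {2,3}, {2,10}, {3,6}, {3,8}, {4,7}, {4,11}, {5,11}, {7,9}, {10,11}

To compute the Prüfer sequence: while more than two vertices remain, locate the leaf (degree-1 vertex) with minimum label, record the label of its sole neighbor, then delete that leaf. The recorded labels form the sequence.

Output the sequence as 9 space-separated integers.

Step 1: leaves = {1,5,6,9}. Remove smallest leaf 1, emit neighbor 8.
Step 2: leaves = {5,6,8,9}. Remove smallest leaf 5, emit neighbor 11.
Step 3: leaves = {6,8,9}. Remove smallest leaf 6, emit neighbor 3.
Step 4: leaves = {8,9}. Remove smallest leaf 8, emit neighbor 3.
Step 5: leaves = {3,9}. Remove smallest leaf 3, emit neighbor 2.
Step 6: leaves = {2,9}. Remove smallest leaf 2, emit neighbor 10.
Step 7: leaves = {9,10}. Remove smallest leaf 9, emit neighbor 7.
Step 8: leaves = {7,10}. Remove smallest leaf 7, emit neighbor 4.
Step 9: leaves = {4,10}. Remove smallest leaf 4, emit neighbor 11.
Done: 2 vertices remain (10, 11). Sequence = [8 11 3 3 2 10 7 4 11]

Answer: 8 11 3 3 2 10 7 4 11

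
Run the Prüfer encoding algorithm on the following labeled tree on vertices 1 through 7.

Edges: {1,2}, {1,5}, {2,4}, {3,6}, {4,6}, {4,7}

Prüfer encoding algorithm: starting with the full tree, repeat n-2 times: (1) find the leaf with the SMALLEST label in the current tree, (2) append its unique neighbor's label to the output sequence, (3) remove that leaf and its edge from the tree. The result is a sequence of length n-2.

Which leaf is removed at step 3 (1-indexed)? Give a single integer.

Step 1: current leaves = {3,5,7}. Remove leaf 3 (neighbor: 6).
Step 2: current leaves = {5,6,7}. Remove leaf 5 (neighbor: 1).
Step 3: current leaves = {1,6,7}. Remove leaf 1 (neighbor: 2).

Answer: 1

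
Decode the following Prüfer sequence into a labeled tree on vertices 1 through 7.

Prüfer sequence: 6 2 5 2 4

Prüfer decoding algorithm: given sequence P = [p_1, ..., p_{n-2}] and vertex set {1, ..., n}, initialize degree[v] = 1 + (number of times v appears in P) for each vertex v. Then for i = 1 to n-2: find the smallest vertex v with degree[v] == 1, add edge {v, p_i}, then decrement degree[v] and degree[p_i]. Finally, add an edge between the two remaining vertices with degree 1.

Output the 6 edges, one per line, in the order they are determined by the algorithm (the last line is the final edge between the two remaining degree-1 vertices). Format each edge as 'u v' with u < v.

Initial degrees: {1:1, 2:3, 3:1, 4:2, 5:2, 6:2, 7:1}
Step 1: smallest deg-1 vertex = 1, p_1 = 6. Add edge {1,6}. Now deg[1]=0, deg[6]=1.
Step 2: smallest deg-1 vertex = 3, p_2 = 2. Add edge {2,3}. Now deg[3]=0, deg[2]=2.
Step 3: smallest deg-1 vertex = 6, p_3 = 5. Add edge {5,6}. Now deg[6]=0, deg[5]=1.
Step 4: smallest deg-1 vertex = 5, p_4 = 2. Add edge {2,5}. Now deg[5]=0, deg[2]=1.
Step 5: smallest deg-1 vertex = 2, p_5 = 4. Add edge {2,4}. Now deg[2]=0, deg[4]=1.
Final: two remaining deg-1 vertices are 4, 7. Add edge {4,7}.

Answer: 1 6
2 3
5 6
2 5
2 4
4 7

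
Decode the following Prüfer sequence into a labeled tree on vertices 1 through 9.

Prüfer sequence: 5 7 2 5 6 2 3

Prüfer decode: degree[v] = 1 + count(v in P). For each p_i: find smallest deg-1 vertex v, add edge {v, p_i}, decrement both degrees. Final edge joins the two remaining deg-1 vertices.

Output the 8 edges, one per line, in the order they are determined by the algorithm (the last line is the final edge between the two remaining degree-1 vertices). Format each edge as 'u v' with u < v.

Initial degrees: {1:1, 2:3, 3:2, 4:1, 5:3, 6:2, 7:2, 8:1, 9:1}
Step 1: smallest deg-1 vertex = 1, p_1 = 5. Add edge {1,5}. Now deg[1]=0, deg[5]=2.
Step 2: smallest deg-1 vertex = 4, p_2 = 7. Add edge {4,7}. Now deg[4]=0, deg[7]=1.
Step 3: smallest deg-1 vertex = 7, p_3 = 2. Add edge {2,7}. Now deg[7]=0, deg[2]=2.
Step 4: smallest deg-1 vertex = 8, p_4 = 5. Add edge {5,8}. Now deg[8]=0, deg[5]=1.
Step 5: smallest deg-1 vertex = 5, p_5 = 6. Add edge {5,6}. Now deg[5]=0, deg[6]=1.
Step 6: smallest deg-1 vertex = 6, p_6 = 2. Add edge {2,6}. Now deg[6]=0, deg[2]=1.
Step 7: smallest deg-1 vertex = 2, p_7 = 3. Add edge {2,3}. Now deg[2]=0, deg[3]=1.
Final: two remaining deg-1 vertices are 3, 9. Add edge {3,9}.

Answer: 1 5
4 7
2 7
5 8
5 6
2 6
2 3
3 9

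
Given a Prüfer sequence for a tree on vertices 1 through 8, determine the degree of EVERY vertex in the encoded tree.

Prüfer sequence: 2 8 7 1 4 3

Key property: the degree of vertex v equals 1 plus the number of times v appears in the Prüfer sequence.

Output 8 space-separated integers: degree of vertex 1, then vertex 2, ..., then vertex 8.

p_1 = 2: count[2] becomes 1
p_2 = 8: count[8] becomes 1
p_3 = 7: count[7] becomes 1
p_4 = 1: count[1] becomes 1
p_5 = 4: count[4] becomes 1
p_6 = 3: count[3] becomes 1
Degrees (1 + count): deg[1]=1+1=2, deg[2]=1+1=2, deg[3]=1+1=2, deg[4]=1+1=2, deg[5]=1+0=1, deg[6]=1+0=1, deg[7]=1+1=2, deg[8]=1+1=2

Answer: 2 2 2 2 1 1 2 2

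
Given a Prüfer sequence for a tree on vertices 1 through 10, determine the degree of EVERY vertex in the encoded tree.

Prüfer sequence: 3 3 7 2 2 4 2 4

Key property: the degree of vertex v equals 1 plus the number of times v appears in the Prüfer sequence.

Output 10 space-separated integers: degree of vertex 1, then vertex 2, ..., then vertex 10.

Answer: 1 4 3 3 1 1 2 1 1 1

Derivation:
p_1 = 3: count[3] becomes 1
p_2 = 3: count[3] becomes 2
p_3 = 7: count[7] becomes 1
p_4 = 2: count[2] becomes 1
p_5 = 2: count[2] becomes 2
p_6 = 4: count[4] becomes 1
p_7 = 2: count[2] becomes 3
p_8 = 4: count[4] becomes 2
Degrees (1 + count): deg[1]=1+0=1, deg[2]=1+3=4, deg[3]=1+2=3, deg[4]=1+2=3, deg[5]=1+0=1, deg[6]=1+0=1, deg[7]=1+1=2, deg[8]=1+0=1, deg[9]=1+0=1, deg[10]=1+0=1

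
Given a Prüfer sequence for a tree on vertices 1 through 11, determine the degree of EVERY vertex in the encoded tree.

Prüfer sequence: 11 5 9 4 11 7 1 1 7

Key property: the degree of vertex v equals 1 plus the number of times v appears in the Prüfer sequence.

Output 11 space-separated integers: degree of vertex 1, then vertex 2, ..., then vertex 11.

Answer: 3 1 1 2 2 1 3 1 2 1 3

Derivation:
p_1 = 11: count[11] becomes 1
p_2 = 5: count[5] becomes 1
p_3 = 9: count[9] becomes 1
p_4 = 4: count[4] becomes 1
p_5 = 11: count[11] becomes 2
p_6 = 7: count[7] becomes 1
p_7 = 1: count[1] becomes 1
p_8 = 1: count[1] becomes 2
p_9 = 7: count[7] becomes 2
Degrees (1 + count): deg[1]=1+2=3, deg[2]=1+0=1, deg[3]=1+0=1, deg[4]=1+1=2, deg[5]=1+1=2, deg[6]=1+0=1, deg[7]=1+2=3, deg[8]=1+0=1, deg[9]=1+1=2, deg[10]=1+0=1, deg[11]=1+2=3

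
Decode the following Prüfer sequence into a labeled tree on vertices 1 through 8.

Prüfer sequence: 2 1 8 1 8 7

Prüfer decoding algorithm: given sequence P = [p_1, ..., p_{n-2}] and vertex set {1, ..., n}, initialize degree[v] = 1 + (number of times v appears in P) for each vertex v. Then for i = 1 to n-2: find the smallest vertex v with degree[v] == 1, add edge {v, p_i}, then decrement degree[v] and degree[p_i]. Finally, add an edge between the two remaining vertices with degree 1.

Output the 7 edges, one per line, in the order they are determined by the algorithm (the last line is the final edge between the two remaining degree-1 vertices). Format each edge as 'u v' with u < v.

Answer: 2 3
1 2
4 8
1 5
1 8
6 7
7 8

Derivation:
Initial degrees: {1:3, 2:2, 3:1, 4:1, 5:1, 6:1, 7:2, 8:3}
Step 1: smallest deg-1 vertex = 3, p_1 = 2. Add edge {2,3}. Now deg[3]=0, deg[2]=1.
Step 2: smallest deg-1 vertex = 2, p_2 = 1. Add edge {1,2}. Now deg[2]=0, deg[1]=2.
Step 3: smallest deg-1 vertex = 4, p_3 = 8. Add edge {4,8}. Now deg[4]=0, deg[8]=2.
Step 4: smallest deg-1 vertex = 5, p_4 = 1. Add edge {1,5}. Now deg[5]=0, deg[1]=1.
Step 5: smallest deg-1 vertex = 1, p_5 = 8. Add edge {1,8}. Now deg[1]=0, deg[8]=1.
Step 6: smallest deg-1 vertex = 6, p_6 = 7. Add edge {6,7}. Now deg[6]=0, deg[7]=1.
Final: two remaining deg-1 vertices are 7, 8. Add edge {7,8}.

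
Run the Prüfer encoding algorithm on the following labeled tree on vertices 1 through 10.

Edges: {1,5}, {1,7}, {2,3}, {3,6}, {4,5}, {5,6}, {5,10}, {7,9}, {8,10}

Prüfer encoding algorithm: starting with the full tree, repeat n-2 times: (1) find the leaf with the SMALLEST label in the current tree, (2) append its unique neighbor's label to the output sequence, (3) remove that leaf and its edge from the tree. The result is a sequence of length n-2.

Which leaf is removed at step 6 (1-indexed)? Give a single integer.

Step 1: current leaves = {2,4,8,9}. Remove leaf 2 (neighbor: 3).
Step 2: current leaves = {3,4,8,9}. Remove leaf 3 (neighbor: 6).
Step 3: current leaves = {4,6,8,9}. Remove leaf 4 (neighbor: 5).
Step 4: current leaves = {6,8,9}. Remove leaf 6 (neighbor: 5).
Step 5: current leaves = {8,9}. Remove leaf 8 (neighbor: 10).
Step 6: current leaves = {9,10}. Remove leaf 9 (neighbor: 7).

Answer: 9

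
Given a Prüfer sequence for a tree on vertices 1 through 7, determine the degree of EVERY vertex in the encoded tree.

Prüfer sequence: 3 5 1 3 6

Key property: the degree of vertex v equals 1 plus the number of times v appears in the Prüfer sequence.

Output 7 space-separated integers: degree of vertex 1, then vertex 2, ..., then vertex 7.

p_1 = 3: count[3] becomes 1
p_2 = 5: count[5] becomes 1
p_3 = 1: count[1] becomes 1
p_4 = 3: count[3] becomes 2
p_5 = 6: count[6] becomes 1
Degrees (1 + count): deg[1]=1+1=2, deg[2]=1+0=1, deg[3]=1+2=3, deg[4]=1+0=1, deg[5]=1+1=2, deg[6]=1+1=2, deg[7]=1+0=1

Answer: 2 1 3 1 2 2 1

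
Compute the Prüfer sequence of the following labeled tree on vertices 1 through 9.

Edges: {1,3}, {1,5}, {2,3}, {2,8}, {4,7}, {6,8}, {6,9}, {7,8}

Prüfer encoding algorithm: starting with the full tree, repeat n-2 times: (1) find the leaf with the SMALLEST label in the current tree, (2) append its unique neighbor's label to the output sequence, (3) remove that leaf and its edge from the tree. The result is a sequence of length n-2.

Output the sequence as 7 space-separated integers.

Answer: 7 1 3 2 8 8 6

Derivation:
Step 1: leaves = {4,5,9}. Remove smallest leaf 4, emit neighbor 7.
Step 2: leaves = {5,7,9}. Remove smallest leaf 5, emit neighbor 1.
Step 3: leaves = {1,7,9}. Remove smallest leaf 1, emit neighbor 3.
Step 4: leaves = {3,7,9}. Remove smallest leaf 3, emit neighbor 2.
Step 5: leaves = {2,7,9}. Remove smallest leaf 2, emit neighbor 8.
Step 6: leaves = {7,9}. Remove smallest leaf 7, emit neighbor 8.
Step 7: leaves = {8,9}. Remove smallest leaf 8, emit neighbor 6.
Done: 2 vertices remain (6, 9). Sequence = [7 1 3 2 8 8 6]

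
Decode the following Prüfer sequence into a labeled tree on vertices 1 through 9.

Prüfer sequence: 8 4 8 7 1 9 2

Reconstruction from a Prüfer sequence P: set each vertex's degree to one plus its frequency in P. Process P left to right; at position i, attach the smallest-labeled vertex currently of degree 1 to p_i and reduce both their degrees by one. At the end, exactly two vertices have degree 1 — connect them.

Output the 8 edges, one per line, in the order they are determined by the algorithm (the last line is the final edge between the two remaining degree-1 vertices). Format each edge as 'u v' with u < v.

Initial degrees: {1:2, 2:2, 3:1, 4:2, 5:1, 6:1, 7:2, 8:3, 9:2}
Step 1: smallest deg-1 vertex = 3, p_1 = 8. Add edge {3,8}. Now deg[3]=0, deg[8]=2.
Step 2: smallest deg-1 vertex = 5, p_2 = 4. Add edge {4,5}. Now deg[5]=0, deg[4]=1.
Step 3: smallest deg-1 vertex = 4, p_3 = 8. Add edge {4,8}. Now deg[4]=0, deg[8]=1.
Step 4: smallest deg-1 vertex = 6, p_4 = 7. Add edge {6,7}. Now deg[6]=0, deg[7]=1.
Step 5: smallest deg-1 vertex = 7, p_5 = 1. Add edge {1,7}. Now deg[7]=0, deg[1]=1.
Step 6: smallest deg-1 vertex = 1, p_6 = 9. Add edge {1,9}. Now deg[1]=0, deg[9]=1.
Step 7: smallest deg-1 vertex = 8, p_7 = 2. Add edge {2,8}. Now deg[8]=0, deg[2]=1.
Final: two remaining deg-1 vertices are 2, 9. Add edge {2,9}.

Answer: 3 8
4 5
4 8
6 7
1 7
1 9
2 8
2 9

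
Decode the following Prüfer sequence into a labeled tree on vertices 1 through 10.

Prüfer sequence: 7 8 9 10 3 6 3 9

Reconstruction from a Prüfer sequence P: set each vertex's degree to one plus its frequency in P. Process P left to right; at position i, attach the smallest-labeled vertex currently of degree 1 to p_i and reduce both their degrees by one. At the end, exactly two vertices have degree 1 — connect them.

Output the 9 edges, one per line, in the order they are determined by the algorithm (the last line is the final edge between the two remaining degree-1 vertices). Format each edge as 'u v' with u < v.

Answer: 1 7
2 8
4 9
5 10
3 7
6 8
3 6
3 9
9 10

Derivation:
Initial degrees: {1:1, 2:1, 3:3, 4:1, 5:1, 6:2, 7:2, 8:2, 9:3, 10:2}
Step 1: smallest deg-1 vertex = 1, p_1 = 7. Add edge {1,7}. Now deg[1]=0, deg[7]=1.
Step 2: smallest deg-1 vertex = 2, p_2 = 8. Add edge {2,8}. Now deg[2]=0, deg[8]=1.
Step 3: smallest deg-1 vertex = 4, p_3 = 9. Add edge {4,9}. Now deg[4]=0, deg[9]=2.
Step 4: smallest deg-1 vertex = 5, p_4 = 10. Add edge {5,10}. Now deg[5]=0, deg[10]=1.
Step 5: smallest deg-1 vertex = 7, p_5 = 3. Add edge {3,7}. Now deg[7]=0, deg[3]=2.
Step 6: smallest deg-1 vertex = 8, p_6 = 6. Add edge {6,8}. Now deg[8]=0, deg[6]=1.
Step 7: smallest deg-1 vertex = 6, p_7 = 3. Add edge {3,6}. Now deg[6]=0, deg[3]=1.
Step 8: smallest deg-1 vertex = 3, p_8 = 9. Add edge {3,9}. Now deg[3]=0, deg[9]=1.
Final: two remaining deg-1 vertices are 9, 10. Add edge {9,10}.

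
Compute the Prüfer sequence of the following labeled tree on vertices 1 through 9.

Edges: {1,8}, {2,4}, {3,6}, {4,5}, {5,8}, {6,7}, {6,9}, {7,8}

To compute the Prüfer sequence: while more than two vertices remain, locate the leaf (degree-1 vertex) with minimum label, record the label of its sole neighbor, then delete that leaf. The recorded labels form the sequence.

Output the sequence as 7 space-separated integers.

Step 1: leaves = {1,2,3,9}. Remove smallest leaf 1, emit neighbor 8.
Step 2: leaves = {2,3,9}. Remove smallest leaf 2, emit neighbor 4.
Step 3: leaves = {3,4,9}. Remove smallest leaf 3, emit neighbor 6.
Step 4: leaves = {4,9}. Remove smallest leaf 4, emit neighbor 5.
Step 5: leaves = {5,9}. Remove smallest leaf 5, emit neighbor 8.
Step 6: leaves = {8,9}. Remove smallest leaf 8, emit neighbor 7.
Step 7: leaves = {7,9}. Remove smallest leaf 7, emit neighbor 6.
Done: 2 vertices remain (6, 9). Sequence = [8 4 6 5 8 7 6]

Answer: 8 4 6 5 8 7 6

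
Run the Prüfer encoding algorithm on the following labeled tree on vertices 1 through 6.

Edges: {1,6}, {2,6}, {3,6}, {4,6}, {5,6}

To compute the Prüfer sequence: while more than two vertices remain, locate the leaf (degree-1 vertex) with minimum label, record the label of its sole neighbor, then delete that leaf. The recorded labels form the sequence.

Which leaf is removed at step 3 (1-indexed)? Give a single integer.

Step 1: current leaves = {1,2,3,4,5}. Remove leaf 1 (neighbor: 6).
Step 2: current leaves = {2,3,4,5}. Remove leaf 2 (neighbor: 6).
Step 3: current leaves = {3,4,5}. Remove leaf 3 (neighbor: 6).

Answer: 3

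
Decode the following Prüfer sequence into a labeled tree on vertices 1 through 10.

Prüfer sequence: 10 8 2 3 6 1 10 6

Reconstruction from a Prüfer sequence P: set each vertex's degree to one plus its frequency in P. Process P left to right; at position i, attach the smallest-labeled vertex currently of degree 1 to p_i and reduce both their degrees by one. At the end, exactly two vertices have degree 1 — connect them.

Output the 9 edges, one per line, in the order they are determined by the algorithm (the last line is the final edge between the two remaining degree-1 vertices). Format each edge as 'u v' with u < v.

Initial degrees: {1:2, 2:2, 3:2, 4:1, 5:1, 6:3, 7:1, 8:2, 9:1, 10:3}
Step 1: smallest deg-1 vertex = 4, p_1 = 10. Add edge {4,10}. Now deg[4]=0, deg[10]=2.
Step 2: smallest deg-1 vertex = 5, p_2 = 8. Add edge {5,8}. Now deg[5]=0, deg[8]=1.
Step 3: smallest deg-1 vertex = 7, p_3 = 2. Add edge {2,7}. Now deg[7]=0, deg[2]=1.
Step 4: smallest deg-1 vertex = 2, p_4 = 3. Add edge {2,3}. Now deg[2]=0, deg[3]=1.
Step 5: smallest deg-1 vertex = 3, p_5 = 6. Add edge {3,6}. Now deg[3]=0, deg[6]=2.
Step 6: smallest deg-1 vertex = 8, p_6 = 1. Add edge {1,8}. Now deg[8]=0, deg[1]=1.
Step 7: smallest deg-1 vertex = 1, p_7 = 10. Add edge {1,10}. Now deg[1]=0, deg[10]=1.
Step 8: smallest deg-1 vertex = 9, p_8 = 6. Add edge {6,9}. Now deg[9]=0, deg[6]=1.
Final: two remaining deg-1 vertices are 6, 10. Add edge {6,10}.

Answer: 4 10
5 8
2 7
2 3
3 6
1 8
1 10
6 9
6 10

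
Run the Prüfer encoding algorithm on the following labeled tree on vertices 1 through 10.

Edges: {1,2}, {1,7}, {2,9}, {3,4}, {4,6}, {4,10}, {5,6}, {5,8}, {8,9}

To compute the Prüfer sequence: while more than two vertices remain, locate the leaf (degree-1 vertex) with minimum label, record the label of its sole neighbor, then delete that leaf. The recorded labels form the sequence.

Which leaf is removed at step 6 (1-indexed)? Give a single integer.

Step 1: current leaves = {3,7,10}. Remove leaf 3 (neighbor: 4).
Step 2: current leaves = {7,10}. Remove leaf 7 (neighbor: 1).
Step 3: current leaves = {1,10}. Remove leaf 1 (neighbor: 2).
Step 4: current leaves = {2,10}. Remove leaf 2 (neighbor: 9).
Step 5: current leaves = {9,10}. Remove leaf 9 (neighbor: 8).
Step 6: current leaves = {8,10}. Remove leaf 8 (neighbor: 5).

Answer: 8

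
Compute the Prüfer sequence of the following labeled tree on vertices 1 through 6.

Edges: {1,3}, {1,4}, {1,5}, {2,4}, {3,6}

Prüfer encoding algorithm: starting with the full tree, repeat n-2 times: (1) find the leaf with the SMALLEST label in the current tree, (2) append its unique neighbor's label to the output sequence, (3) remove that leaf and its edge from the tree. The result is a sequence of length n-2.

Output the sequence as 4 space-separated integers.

Answer: 4 1 1 3

Derivation:
Step 1: leaves = {2,5,6}. Remove smallest leaf 2, emit neighbor 4.
Step 2: leaves = {4,5,6}. Remove smallest leaf 4, emit neighbor 1.
Step 3: leaves = {5,6}. Remove smallest leaf 5, emit neighbor 1.
Step 4: leaves = {1,6}. Remove smallest leaf 1, emit neighbor 3.
Done: 2 vertices remain (3, 6). Sequence = [4 1 1 3]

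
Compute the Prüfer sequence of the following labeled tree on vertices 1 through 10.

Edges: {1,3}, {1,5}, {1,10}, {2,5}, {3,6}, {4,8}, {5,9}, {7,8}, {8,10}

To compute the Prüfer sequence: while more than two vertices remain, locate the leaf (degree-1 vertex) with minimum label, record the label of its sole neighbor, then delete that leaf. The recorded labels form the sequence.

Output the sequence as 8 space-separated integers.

Answer: 5 8 3 1 8 10 5 1

Derivation:
Step 1: leaves = {2,4,6,7,9}. Remove smallest leaf 2, emit neighbor 5.
Step 2: leaves = {4,6,7,9}. Remove smallest leaf 4, emit neighbor 8.
Step 3: leaves = {6,7,9}. Remove smallest leaf 6, emit neighbor 3.
Step 4: leaves = {3,7,9}. Remove smallest leaf 3, emit neighbor 1.
Step 5: leaves = {7,9}. Remove smallest leaf 7, emit neighbor 8.
Step 6: leaves = {8,9}. Remove smallest leaf 8, emit neighbor 10.
Step 7: leaves = {9,10}. Remove smallest leaf 9, emit neighbor 5.
Step 8: leaves = {5,10}. Remove smallest leaf 5, emit neighbor 1.
Done: 2 vertices remain (1, 10). Sequence = [5 8 3 1 8 10 5 1]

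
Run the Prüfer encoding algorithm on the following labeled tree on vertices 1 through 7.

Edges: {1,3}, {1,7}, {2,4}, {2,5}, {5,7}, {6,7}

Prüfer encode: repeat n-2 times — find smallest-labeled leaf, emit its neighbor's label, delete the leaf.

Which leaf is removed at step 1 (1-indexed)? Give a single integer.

Step 1: current leaves = {3,4,6}. Remove leaf 3 (neighbor: 1).

Answer: 3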